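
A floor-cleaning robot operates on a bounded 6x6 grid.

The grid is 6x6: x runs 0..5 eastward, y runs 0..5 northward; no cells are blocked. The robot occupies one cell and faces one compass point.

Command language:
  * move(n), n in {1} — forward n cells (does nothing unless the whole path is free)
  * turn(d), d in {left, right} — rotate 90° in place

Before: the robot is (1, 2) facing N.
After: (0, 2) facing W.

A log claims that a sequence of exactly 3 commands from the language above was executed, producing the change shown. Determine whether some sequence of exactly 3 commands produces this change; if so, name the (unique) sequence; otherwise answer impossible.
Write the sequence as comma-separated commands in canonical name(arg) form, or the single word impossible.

key: running move(1) before turn(left) would end elsewhere — order is forced
from: (1, 2) facing N
[1] after turn(left): (1, 2) facing W
[2] after move(1): (0, 2) facing W
[3] after move(1): (0, 2) facing W
no rival 3-sequence matches.

turn(left), move(1), move(1)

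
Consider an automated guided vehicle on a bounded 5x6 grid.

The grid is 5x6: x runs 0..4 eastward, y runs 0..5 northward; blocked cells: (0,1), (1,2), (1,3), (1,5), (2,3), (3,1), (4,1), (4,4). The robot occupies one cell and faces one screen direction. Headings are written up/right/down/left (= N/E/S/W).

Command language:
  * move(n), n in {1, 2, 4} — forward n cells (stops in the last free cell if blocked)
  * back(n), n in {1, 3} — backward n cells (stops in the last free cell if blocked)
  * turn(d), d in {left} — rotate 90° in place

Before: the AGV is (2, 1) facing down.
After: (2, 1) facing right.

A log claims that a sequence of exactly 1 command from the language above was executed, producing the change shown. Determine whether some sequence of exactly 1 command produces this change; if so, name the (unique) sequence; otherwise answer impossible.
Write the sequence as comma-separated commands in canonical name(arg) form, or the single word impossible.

key: (2,1) unchanged — the single command moves nothing
from: (2, 1) facing down
1. turn(left) → (2, 1) facing right
no other 1-command option fits: unique.

turn(left)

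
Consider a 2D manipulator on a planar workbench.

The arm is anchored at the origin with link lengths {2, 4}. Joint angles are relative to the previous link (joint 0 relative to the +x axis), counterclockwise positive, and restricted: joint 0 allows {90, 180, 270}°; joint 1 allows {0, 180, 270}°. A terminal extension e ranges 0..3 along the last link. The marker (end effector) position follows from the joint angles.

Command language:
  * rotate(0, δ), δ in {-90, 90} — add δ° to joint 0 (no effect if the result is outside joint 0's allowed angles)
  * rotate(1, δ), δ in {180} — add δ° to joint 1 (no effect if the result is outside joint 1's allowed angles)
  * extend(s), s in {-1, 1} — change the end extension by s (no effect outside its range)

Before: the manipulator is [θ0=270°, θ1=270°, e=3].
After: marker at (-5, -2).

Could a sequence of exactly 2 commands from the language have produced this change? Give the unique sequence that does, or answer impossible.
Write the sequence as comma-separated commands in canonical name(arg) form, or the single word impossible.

extend(-1), extend(-1)

t0: [θ0=270°, θ1=270°, e=3]
step 1 (extend(-1)): [θ0=270°, θ1=270°, e=2]
step 2 (extend(-1)): [θ0=270°, θ1=270°, e=1]
no rival 2-sequence matches.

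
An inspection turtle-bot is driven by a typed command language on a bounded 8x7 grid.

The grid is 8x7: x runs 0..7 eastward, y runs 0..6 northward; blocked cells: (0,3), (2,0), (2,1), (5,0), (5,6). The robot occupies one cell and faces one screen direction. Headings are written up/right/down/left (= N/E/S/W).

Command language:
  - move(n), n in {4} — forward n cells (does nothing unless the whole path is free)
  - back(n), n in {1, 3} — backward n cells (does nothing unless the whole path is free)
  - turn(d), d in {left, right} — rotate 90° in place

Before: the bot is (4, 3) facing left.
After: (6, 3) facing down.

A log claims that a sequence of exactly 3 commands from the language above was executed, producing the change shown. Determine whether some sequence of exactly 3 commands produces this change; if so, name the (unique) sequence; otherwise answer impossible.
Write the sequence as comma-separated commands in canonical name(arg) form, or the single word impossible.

key: running turn(left) before back(1) would end elsewhere — order is forced
begin: (4, 3) facing left
step 1 (back(1)): (5, 3) facing left
step 2 (back(1)): (6, 3) facing left
step 3 (turn(left)): (6, 3) facing down
no rival 3-sequence matches.

back(1), back(1), turn(left)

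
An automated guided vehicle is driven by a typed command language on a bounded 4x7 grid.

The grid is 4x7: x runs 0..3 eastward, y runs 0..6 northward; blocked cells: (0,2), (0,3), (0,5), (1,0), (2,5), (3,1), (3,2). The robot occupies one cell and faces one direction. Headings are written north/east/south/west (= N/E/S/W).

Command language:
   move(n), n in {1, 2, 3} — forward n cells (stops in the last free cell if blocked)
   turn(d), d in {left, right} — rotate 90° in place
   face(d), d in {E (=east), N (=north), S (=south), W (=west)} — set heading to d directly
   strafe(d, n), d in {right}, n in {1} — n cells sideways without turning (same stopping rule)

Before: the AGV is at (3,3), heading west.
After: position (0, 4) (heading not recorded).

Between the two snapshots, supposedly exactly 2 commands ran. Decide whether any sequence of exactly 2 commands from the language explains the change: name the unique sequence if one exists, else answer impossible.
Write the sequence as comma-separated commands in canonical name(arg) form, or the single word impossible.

strafe(right, 1), move(3)

key: running move(3) before strafe(right, 1) would end elsewhere — order is forced
from: at (3,3), heading west
t=1 strafe(right, 1) ⇒ at (3,4), heading west
t=2 move(3) ⇒ at (0,4), heading west
all 100 alternatives checked — unique.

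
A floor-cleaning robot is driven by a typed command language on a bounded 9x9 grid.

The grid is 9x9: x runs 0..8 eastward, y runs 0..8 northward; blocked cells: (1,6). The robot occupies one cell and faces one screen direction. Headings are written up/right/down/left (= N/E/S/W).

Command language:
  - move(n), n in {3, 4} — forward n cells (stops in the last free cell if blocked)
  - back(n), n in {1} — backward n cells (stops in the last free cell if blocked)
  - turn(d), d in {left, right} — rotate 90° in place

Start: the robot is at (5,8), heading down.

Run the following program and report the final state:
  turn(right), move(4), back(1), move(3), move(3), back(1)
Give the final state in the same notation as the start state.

begin: at (5,8), heading down
1. turn(right) → at (5,8), heading left
2. move(4) → at (1,8), heading left
3. back(1) → at (2,8), heading left
4. move(3) → at (0,8), heading left
5. move(3) → at (0,8), heading left
6. back(1) → at (1,8), heading left

at (1,8), heading left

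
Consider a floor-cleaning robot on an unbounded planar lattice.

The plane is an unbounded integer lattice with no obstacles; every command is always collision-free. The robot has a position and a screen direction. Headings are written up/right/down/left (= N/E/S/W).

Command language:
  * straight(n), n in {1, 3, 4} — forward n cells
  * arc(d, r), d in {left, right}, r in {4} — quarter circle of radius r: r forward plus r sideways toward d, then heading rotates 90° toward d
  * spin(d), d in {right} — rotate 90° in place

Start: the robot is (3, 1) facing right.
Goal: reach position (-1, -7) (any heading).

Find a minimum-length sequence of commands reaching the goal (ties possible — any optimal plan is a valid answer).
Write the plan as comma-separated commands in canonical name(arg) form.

arc(right, 4), arc(right, 4), straight(4)

initial: (3, 1) facing right
[1] after arc(right, 4): (7, -3) facing down
[2] after arc(right, 4): (3, -7) facing left
[3] after straight(4): (-1, -7) facing left
nothing shorter than 3 reaches the goal.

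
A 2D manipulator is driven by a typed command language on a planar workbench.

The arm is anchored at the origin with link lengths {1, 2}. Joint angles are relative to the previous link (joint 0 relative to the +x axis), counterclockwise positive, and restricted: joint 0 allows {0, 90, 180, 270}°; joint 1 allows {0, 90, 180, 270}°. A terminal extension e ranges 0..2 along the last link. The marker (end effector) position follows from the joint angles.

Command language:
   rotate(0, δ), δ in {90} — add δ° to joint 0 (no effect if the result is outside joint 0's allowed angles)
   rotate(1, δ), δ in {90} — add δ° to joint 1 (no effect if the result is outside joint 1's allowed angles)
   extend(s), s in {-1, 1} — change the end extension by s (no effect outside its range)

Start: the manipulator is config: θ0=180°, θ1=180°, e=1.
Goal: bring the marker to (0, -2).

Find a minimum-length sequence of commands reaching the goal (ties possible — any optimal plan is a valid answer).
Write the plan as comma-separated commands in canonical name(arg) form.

start: config: θ0=180°, θ1=180°, e=1
[1] after rotate(0, 90): config: θ0=270°, θ1=180°, e=1
[2] after rotate(0, 90): config: θ0=0°, θ1=180°, e=1
[3] after rotate(0, 90): config: θ0=90°, θ1=180°, e=1
minimal: 3 command(s), checked below 3.

rotate(0, 90), rotate(0, 90), rotate(0, 90)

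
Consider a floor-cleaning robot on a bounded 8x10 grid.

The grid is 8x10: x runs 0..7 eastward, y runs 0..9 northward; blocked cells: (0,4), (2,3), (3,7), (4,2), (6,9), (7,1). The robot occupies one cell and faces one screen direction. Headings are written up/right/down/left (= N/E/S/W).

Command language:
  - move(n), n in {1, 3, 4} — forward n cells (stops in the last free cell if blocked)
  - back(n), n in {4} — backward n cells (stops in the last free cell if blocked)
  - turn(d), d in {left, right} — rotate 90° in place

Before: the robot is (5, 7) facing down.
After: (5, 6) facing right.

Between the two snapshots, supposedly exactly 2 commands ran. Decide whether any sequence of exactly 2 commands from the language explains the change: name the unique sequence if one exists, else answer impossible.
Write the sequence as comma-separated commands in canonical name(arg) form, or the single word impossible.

move(1), turn(left)

key: cell and facing (now E) both changed — the 2 commands mix motion and turning
begin: (5, 7) facing down
[1] after move(1): (5, 6) facing down
[2] after turn(left): (5, 6) facing right
no rival 2-sequence matches.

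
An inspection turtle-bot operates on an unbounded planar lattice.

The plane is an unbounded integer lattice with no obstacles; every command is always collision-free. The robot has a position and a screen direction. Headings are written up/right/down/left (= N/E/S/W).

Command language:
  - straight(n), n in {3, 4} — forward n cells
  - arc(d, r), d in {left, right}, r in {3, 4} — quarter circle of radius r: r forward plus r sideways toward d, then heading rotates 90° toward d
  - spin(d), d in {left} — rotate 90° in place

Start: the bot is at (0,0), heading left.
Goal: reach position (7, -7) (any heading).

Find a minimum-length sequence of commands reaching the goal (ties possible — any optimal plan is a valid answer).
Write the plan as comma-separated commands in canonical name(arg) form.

initial: at (0,0), heading left
t=1 spin(left) ⇒ at (0,0), heading down
t=2 arc(left, 4) ⇒ at (4,-4), heading right
t=3 arc(right, 3) ⇒ at (7,-7), heading down
shorter routes all fall short; 3 is best.

spin(left), arc(left, 4), arc(right, 3)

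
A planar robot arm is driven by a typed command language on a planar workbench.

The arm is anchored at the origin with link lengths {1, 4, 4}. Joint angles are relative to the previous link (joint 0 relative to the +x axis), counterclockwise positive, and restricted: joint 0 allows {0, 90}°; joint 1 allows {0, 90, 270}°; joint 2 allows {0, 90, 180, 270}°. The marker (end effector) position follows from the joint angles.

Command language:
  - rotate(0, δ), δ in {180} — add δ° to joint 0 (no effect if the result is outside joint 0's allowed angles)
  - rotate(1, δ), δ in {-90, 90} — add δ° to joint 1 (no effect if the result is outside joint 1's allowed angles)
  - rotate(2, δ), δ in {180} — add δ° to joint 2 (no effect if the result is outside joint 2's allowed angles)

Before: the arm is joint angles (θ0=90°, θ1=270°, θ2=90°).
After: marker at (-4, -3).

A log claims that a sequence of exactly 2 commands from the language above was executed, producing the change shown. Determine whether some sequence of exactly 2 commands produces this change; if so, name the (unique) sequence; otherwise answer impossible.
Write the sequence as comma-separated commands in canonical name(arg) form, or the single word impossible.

begin: joint angles (θ0=90°, θ1=270°, θ2=90°)
1. rotate(1, 90) → joint angles (θ0=90°, θ1=0°, θ2=90°)
2. rotate(1, 90) → joint angles (θ0=90°, θ1=90°, θ2=90°)
no rival 2-sequence matches.

rotate(1, 90), rotate(1, 90)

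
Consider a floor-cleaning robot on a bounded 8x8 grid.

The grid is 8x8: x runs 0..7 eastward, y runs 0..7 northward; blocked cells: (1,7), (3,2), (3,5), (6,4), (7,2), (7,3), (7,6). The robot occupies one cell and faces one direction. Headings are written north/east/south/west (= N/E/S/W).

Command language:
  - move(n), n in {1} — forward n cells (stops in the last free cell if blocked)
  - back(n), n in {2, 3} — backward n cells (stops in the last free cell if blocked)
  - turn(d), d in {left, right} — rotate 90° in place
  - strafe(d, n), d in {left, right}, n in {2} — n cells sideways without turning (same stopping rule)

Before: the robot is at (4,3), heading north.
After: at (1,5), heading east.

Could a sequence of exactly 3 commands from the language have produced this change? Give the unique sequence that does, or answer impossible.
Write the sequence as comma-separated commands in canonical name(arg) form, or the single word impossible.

key: cell and facing (now E) both changed — the 3 commands mix motion and turning
begin: at (4,3), heading north
1. turn(right) → at (4,3), heading east
2. back(3) → at (1,3), heading east
3. strafe(left, 2) → at (1,5), heading east
all 343 alternatives checked — unique.

turn(right), back(3), strafe(left, 2)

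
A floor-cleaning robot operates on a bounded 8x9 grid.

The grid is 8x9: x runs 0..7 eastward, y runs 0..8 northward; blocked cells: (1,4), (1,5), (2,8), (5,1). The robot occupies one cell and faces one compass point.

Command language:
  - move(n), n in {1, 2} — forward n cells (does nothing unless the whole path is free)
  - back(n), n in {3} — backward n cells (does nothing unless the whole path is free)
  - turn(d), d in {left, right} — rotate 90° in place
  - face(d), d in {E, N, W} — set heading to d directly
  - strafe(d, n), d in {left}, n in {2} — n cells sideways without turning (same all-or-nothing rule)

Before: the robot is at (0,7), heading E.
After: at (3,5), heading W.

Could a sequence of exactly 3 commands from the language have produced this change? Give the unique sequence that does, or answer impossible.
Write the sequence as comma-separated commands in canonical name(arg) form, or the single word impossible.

key: order matters: swapping face(W) and strafe(left, 2) lands elsewhere
initial: at (0,7), heading E
step 1 (face(W)): at (0,7), heading W
step 2 (back(3)): at (3,7), heading W
step 3 (strafe(left, 2)): at (3,5), heading W
no other 3-command option fits: unique.

face(W), back(3), strafe(left, 2)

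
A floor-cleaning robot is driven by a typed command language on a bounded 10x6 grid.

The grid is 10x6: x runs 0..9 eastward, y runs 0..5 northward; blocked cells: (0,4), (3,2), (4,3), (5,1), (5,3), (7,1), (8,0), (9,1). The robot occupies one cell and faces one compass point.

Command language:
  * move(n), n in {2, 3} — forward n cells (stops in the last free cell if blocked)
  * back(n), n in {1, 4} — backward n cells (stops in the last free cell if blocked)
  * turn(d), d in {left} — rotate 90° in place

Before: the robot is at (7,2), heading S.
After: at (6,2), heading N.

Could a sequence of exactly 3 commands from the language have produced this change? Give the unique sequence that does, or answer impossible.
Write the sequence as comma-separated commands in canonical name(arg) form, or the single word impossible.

turn(left), back(1), turn(left)

key: position moved to (6,2) AND the heading swung to N — translation plus rotation needed
from: at (7,2), heading S
[1] after turn(left): at (7,2), heading E
[2] after back(1): at (6,2), heading E
[3] after turn(left): at (6,2), heading N
uniquely the one of 125 3-step routes that fits.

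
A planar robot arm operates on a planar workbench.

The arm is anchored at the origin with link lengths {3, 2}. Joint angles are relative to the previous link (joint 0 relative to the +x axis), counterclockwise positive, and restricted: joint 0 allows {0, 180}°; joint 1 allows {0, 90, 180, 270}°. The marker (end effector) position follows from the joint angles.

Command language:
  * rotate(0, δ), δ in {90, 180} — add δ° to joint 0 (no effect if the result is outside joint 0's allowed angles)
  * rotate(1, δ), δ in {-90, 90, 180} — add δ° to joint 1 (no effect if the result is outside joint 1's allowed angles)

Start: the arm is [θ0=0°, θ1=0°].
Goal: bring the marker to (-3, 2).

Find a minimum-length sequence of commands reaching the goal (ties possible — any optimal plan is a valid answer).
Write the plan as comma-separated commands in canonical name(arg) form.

rotate(1, -90), rotate(0, 180)

initial: [θ0=0°, θ1=0°]
t=1 rotate(1, -90) ⇒ [θ0=0°, θ1=270°]
t=2 rotate(0, 180) ⇒ [θ0=180°, θ1=270°]
nothing shorter than 2 reaches the goal.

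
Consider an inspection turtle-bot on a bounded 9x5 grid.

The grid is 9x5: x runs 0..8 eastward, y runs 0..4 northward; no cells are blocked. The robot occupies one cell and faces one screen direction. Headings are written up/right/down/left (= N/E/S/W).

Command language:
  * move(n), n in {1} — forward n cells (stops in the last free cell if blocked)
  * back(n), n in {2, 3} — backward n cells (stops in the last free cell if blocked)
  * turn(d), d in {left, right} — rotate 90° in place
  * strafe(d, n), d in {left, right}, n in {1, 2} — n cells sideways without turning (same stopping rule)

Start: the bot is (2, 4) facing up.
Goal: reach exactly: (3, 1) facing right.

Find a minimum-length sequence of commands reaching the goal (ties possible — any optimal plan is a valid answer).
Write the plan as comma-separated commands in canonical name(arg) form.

begin: (2, 4) facing up
t=1 strafe(right, 1) ⇒ (3, 4) facing up
t=2 back(3) ⇒ (3, 1) facing up
t=3 turn(right) ⇒ (3, 1) facing right
nothing shorter than 3 reaches the goal.

strafe(right, 1), back(3), turn(right)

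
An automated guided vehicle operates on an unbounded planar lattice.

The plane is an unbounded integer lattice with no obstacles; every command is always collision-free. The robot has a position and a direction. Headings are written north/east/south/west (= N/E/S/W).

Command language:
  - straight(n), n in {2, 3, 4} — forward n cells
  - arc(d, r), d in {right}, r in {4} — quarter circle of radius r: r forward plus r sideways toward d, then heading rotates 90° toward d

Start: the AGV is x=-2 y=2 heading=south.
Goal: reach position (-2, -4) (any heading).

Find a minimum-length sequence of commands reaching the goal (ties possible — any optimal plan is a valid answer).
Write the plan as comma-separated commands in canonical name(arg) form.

straight(3), straight(3)

from: x=-2 y=2 heading=south
t=1 straight(3) ⇒ x=-2 y=-1 heading=south
t=2 straight(3) ⇒ x=-2 y=-4 heading=south
nothing shorter than 2 reaches the goal.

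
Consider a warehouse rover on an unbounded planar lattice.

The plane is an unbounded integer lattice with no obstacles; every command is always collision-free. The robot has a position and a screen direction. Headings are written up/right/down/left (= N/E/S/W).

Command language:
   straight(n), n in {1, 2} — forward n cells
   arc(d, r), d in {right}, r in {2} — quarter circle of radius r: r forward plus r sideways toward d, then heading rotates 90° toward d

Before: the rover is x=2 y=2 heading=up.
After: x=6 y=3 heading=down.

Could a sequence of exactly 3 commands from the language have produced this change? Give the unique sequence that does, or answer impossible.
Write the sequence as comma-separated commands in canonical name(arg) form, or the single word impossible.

straight(1), arc(right, 2), arc(right, 2)

key: order matters: swapping straight(1) and arc(right, 2) lands elsewhere
begin: x=2 y=2 heading=up
[1] after straight(1): x=2 y=3 heading=up
[2] after arc(right, 2): x=4 y=5 heading=right
[3] after arc(right, 2): x=6 y=3 heading=down
no other 3-command option fits: unique.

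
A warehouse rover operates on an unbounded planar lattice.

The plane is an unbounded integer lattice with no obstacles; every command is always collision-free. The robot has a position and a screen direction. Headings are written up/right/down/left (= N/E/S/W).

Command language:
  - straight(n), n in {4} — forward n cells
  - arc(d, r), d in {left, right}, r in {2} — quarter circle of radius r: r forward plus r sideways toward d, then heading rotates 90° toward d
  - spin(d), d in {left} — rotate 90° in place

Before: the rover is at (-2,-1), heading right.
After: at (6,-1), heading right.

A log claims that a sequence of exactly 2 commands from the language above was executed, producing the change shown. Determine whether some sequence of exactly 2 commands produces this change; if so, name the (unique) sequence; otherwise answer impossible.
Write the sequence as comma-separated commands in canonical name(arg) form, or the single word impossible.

straight(4), straight(4)

key: heading stays E — no command in the sequence turns
begin: at (-2,-1), heading right
[1] after straight(4): at (2,-1), heading right
[2] after straight(4): at (6,-1), heading right
uniquely the one of 16 2-step routes that fits.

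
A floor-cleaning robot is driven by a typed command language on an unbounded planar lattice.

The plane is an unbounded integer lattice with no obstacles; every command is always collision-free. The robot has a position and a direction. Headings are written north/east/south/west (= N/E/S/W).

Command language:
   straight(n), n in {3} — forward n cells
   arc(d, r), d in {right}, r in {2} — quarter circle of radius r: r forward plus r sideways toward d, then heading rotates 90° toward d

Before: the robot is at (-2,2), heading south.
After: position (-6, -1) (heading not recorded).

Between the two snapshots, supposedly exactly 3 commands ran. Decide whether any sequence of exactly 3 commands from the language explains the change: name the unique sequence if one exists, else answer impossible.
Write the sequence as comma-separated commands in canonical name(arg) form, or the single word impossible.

key: order matters: swapping straight(3) and arc(right, 2) lands elsewhere
from: at (-2,2), heading south
1. straight(3) → at (-2,-1), heading south
2. arc(right, 2) → at (-4,-3), heading west
3. arc(right, 2) → at (-6,-1), heading north
no rival 3-sequence matches.

straight(3), arc(right, 2), arc(right, 2)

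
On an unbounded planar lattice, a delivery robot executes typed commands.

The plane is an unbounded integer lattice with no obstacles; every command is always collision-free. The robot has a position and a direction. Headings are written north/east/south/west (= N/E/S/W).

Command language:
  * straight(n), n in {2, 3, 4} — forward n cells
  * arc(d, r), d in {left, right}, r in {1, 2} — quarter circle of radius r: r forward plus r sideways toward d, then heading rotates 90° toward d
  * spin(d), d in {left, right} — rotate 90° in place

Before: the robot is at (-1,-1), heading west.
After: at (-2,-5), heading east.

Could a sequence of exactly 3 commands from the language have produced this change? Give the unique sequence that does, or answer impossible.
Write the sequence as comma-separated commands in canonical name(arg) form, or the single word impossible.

key: position moved to (-2,-5) AND the heading swung to E — translation plus rotation needed
from: at (-1,-1), heading west
t=1 arc(left, 1) ⇒ at (-2,-2), heading south
t=2 straight(3) ⇒ at (-2,-5), heading south
t=3 spin(left) ⇒ at (-2,-5), heading east
no other 3-command option fits: unique.

arc(left, 1), straight(3), spin(left)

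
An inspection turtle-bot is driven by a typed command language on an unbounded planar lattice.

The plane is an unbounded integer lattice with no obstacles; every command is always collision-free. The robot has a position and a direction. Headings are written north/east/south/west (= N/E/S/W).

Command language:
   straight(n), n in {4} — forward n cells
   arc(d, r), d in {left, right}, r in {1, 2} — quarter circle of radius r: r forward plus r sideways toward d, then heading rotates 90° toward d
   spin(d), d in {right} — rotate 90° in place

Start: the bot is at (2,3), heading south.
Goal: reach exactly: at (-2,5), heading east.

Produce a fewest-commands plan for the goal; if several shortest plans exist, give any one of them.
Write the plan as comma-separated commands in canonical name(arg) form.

arc(right, 1), straight(4), arc(right, 1), arc(right, 2)

start: at (2,3), heading south
t=1 arc(right, 1) ⇒ at (1,2), heading west
t=2 straight(4) ⇒ at (-3,2), heading west
t=3 arc(right, 1) ⇒ at (-4,3), heading north
t=4 arc(right, 2) ⇒ at (-2,5), heading east
no 3-step plan works, so 4 is optimal.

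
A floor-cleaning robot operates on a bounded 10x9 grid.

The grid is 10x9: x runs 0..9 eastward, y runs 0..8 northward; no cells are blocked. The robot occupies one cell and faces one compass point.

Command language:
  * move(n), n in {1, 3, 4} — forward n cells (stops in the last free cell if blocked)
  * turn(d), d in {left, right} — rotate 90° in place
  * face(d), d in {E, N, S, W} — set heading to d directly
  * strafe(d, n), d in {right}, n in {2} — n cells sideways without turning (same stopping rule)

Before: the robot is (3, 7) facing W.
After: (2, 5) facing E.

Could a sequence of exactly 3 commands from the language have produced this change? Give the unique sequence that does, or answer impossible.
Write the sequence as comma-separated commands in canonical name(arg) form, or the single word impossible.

key: order matters: swapping move(1) and strafe(right, 2) lands elsewhere
start: (3, 7) facing W
1. move(1) → (2, 7) facing W
2. face(E) → (2, 7) facing E
3. strafe(right, 2) → (2, 5) facing E
no other 3-command option fits: unique.

move(1), face(E), strafe(right, 2)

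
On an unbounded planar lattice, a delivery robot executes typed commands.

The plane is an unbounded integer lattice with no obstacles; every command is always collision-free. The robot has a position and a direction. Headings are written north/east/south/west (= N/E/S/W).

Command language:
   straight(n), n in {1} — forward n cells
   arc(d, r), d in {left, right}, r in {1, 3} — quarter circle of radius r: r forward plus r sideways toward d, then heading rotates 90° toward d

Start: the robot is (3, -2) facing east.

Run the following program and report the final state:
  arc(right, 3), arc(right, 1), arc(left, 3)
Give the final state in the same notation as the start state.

initial: (3, -2) facing east
1. arc(right, 3) → (6, -5) facing south
2. arc(right, 1) → (5, -6) facing west
3. arc(left, 3) → (2, -9) facing south

(2, -9) facing south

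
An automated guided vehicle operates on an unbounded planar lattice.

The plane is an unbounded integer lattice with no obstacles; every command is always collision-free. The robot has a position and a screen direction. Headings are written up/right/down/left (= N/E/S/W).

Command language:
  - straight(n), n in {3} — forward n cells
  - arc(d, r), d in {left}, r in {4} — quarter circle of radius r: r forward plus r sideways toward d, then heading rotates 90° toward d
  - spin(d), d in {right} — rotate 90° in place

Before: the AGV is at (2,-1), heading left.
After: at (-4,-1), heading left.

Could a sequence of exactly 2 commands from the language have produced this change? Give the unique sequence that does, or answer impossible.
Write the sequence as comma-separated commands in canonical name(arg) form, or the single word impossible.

straight(3), straight(3)

key: heading stays W — no command in the sequence turns
start: at (2,-1), heading left
[1] after straight(3): at (-1,-1), heading left
[2] after straight(3): at (-4,-1), heading left
no other 2-command option fits: unique.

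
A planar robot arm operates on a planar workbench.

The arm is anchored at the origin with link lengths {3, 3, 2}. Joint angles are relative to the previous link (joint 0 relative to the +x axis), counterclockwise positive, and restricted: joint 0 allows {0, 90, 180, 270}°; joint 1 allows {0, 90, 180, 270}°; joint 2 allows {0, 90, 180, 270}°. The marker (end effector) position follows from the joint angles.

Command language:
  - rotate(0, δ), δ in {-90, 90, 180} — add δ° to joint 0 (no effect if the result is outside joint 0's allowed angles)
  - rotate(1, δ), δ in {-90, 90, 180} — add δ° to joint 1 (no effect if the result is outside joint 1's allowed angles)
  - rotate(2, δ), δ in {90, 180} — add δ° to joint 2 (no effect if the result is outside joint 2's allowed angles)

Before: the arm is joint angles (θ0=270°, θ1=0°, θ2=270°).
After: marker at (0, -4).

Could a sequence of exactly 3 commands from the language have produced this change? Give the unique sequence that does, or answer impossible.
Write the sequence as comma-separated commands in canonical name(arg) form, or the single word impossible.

rotate(2, 90), rotate(2, 90), rotate(2, 90)

t0: joint angles (θ0=270°, θ1=0°, θ2=270°)
[1] after rotate(2, 90): joint angles (θ0=270°, θ1=0°, θ2=0°)
[2] after rotate(2, 90): joint angles (θ0=270°, θ1=0°, θ2=90°)
[3] after rotate(2, 90): joint angles (θ0=270°, θ1=0°, θ2=180°)
no other 3-command option fits: unique.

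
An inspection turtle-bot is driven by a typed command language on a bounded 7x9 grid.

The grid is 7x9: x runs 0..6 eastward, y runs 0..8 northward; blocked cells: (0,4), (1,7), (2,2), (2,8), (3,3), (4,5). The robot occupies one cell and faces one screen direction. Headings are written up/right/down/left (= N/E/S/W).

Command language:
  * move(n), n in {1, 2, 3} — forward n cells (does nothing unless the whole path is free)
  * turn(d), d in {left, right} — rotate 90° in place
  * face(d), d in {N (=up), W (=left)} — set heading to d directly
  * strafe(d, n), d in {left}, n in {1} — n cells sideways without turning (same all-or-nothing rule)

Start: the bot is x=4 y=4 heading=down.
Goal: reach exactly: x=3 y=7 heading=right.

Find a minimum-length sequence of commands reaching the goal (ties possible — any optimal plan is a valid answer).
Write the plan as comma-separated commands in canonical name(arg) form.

begin: x=4 y=4 heading=down
t=1 face(N) ⇒ x=4 y=4 heading=up
t=2 strafe(left, 1) ⇒ x=3 y=4 heading=up
t=3 move(3) ⇒ x=3 y=7 heading=up
t=4 turn(right) ⇒ x=3 y=7 heading=right
nothing shorter than 4 reaches the goal.

face(N), strafe(left, 1), move(3), turn(right)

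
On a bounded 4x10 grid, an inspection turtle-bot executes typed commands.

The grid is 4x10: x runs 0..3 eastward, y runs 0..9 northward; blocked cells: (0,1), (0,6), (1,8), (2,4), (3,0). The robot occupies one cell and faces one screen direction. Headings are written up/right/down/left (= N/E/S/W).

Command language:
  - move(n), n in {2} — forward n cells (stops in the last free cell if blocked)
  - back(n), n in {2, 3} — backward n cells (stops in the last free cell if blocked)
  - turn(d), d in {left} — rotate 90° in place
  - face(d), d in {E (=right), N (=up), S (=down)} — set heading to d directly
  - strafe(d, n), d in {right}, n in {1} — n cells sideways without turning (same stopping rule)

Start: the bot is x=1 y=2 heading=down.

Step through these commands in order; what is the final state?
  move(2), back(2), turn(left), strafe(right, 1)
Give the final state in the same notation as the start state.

t0: x=1 y=2 heading=down
[1] after move(2): x=1 y=0 heading=down
[2] after back(2): x=1 y=2 heading=down
[3] after turn(left): x=1 y=2 heading=right
[4] after strafe(right, 1): x=1 y=1 heading=right

x=1 y=1 heading=right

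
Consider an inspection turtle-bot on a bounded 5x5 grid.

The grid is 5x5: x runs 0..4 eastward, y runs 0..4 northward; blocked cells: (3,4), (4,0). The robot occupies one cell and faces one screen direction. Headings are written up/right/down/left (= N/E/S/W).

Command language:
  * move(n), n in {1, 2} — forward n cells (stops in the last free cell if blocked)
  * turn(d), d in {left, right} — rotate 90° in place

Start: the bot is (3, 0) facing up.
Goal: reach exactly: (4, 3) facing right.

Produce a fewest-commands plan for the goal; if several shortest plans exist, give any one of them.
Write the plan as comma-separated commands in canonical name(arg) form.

from: (3, 0) facing up
[1] after move(2): (3, 2) facing up
[2] after move(2): (3, 3) facing up
[3] after turn(right): (3, 3) facing right
[4] after move(2): (4, 3) facing right
nothing shorter than 4 reaches the goal.

move(2), move(2), turn(right), move(2)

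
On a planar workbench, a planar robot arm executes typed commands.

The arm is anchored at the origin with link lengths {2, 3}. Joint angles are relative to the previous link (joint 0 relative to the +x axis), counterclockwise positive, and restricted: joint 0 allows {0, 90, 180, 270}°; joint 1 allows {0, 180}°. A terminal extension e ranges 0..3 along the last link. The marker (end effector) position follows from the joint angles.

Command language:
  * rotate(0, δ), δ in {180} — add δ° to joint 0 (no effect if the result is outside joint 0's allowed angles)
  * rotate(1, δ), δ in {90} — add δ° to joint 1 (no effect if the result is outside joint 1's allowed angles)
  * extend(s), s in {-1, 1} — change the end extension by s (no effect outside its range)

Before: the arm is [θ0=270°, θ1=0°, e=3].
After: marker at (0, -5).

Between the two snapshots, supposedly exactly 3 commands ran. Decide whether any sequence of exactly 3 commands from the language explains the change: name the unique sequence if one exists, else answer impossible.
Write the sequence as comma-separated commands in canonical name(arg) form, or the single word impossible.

extend(-1), extend(-1), extend(-1)

initial: [θ0=270°, θ1=0°, e=3]
[1] after extend(-1): [θ0=270°, θ1=0°, e=2]
[2] after extend(-1): [θ0=270°, θ1=0°, e=1]
[3] after extend(-1): [θ0=270°, θ1=0°, e=0]
uniquely the one of 64 3-step routes that fits.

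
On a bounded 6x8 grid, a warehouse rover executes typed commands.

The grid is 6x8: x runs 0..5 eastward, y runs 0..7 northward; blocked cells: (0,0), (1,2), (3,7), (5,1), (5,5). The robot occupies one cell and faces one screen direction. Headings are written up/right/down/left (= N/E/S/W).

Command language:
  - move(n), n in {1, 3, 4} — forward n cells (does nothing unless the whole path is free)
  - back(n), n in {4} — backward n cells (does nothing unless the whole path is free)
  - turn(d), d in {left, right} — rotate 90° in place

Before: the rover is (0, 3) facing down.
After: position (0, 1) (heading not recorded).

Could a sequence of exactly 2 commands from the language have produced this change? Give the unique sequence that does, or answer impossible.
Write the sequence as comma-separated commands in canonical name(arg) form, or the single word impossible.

move(1), move(1)

start: (0, 3) facing down
t=1 move(1) ⇒ (0, 2) facing down
t=2 move(1) ⇒ (0, 1) facing down
no other 2-command option fits: unique.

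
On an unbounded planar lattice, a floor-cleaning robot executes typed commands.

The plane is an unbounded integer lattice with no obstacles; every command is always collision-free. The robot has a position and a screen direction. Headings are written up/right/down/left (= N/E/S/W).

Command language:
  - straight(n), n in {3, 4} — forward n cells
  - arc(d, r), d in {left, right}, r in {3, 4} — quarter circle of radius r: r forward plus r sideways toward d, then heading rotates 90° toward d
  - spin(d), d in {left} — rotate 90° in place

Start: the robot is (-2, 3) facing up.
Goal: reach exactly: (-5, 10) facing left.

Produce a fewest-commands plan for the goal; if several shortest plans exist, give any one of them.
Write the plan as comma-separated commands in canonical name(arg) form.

t0: (-2, 3) facing up
t=1 straight(4) ⇒ (-2, 7) facing up
t=2 arc(left, 3) ⇒ (-5, 10) facing left
shorter routes all fall short; 2 is best.

straight(4), arc(left, 3)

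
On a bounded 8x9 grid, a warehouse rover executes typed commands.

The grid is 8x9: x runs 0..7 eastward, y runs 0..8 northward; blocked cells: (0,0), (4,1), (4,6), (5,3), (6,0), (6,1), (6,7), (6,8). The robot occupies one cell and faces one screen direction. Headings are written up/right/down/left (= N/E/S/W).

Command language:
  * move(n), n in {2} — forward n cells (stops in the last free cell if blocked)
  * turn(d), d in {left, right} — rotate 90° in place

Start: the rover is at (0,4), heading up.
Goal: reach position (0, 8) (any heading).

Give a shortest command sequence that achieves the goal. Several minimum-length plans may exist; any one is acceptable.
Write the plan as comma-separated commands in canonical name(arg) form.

begin: at (0,4), heading up
1. move(2) → at (0,6), heading up
2. move(2) → at (0,8), heading up
no 1-step plan works, so 2 is optimal.

move(2), move(2)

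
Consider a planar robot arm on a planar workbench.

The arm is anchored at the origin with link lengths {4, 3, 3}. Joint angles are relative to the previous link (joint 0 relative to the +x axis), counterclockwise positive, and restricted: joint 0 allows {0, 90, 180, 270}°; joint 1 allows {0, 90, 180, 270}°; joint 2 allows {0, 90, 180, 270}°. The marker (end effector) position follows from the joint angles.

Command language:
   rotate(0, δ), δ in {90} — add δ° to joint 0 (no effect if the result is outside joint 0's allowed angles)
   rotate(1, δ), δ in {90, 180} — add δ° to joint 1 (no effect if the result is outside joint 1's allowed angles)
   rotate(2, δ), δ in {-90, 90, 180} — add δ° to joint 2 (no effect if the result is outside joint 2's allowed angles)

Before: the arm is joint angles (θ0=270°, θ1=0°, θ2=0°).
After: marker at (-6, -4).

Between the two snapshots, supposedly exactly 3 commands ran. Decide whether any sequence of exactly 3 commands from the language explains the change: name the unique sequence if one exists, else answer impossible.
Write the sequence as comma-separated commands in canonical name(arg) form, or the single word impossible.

rotate(1, 90), rotate(1, 90), rotate(1, 90)

begin: joint angles (θ0=270°, θ1=0°, θ2=0°)
1. rotate(1, 90) → joint angles (θ0=270°, θ1=90°, θ2=0°)
2. rotate(1, 90) → joint angles (θ0=270°, θ1=180°, θ2=0°)
3. rotate(1, 90) → joint angles (θ0=270°, θ1=270°, θ2=0°)
no rival 3-sequence matches.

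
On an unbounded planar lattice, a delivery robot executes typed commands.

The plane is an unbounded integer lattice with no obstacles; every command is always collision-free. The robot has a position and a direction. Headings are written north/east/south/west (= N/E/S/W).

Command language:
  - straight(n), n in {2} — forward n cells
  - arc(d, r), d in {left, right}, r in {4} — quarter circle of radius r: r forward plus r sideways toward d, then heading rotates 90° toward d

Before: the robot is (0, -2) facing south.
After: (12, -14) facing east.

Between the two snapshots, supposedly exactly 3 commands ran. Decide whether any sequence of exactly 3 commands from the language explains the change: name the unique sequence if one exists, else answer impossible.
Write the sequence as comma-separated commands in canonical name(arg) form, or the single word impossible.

key: cell and facing (now E) both changed — the 3 commands mix motion and turning
t0: (0, -2) facing south
t=1 arc(left, 4) ⇒ (4, -6) facing east
t=2 arc(right, 4) ⇒ (8, -10) facing south
t=3 arc(left, 4) ⇒ (12, -14) facing east
no other 3-command option fits: unique.

arc(left, 4), arc(right, 4), arc(left, 4)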